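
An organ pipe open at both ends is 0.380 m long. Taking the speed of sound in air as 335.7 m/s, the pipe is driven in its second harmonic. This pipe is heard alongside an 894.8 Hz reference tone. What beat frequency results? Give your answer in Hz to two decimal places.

11.38 Hz

Open pipe: f_n = n·v/(2L) = 2·335.7/(2·0.380) = 883.4211 Hz.
f_beat = |883.4211 − 894.8| = 11.38 Hz.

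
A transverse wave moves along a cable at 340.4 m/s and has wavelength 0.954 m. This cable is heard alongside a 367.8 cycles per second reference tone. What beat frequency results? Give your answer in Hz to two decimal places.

Source frequency f = v/λ = 340.4/0.954 = 356.8134 Hz.
f_beat = |356.8134 − 367.8| = 10.99 Hz.

10.99 Hz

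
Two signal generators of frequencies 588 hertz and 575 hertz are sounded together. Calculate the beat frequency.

The beat frequency equals the magnitude of the frequency difference.
|588 − 575| = 13 Hz.

13 Hz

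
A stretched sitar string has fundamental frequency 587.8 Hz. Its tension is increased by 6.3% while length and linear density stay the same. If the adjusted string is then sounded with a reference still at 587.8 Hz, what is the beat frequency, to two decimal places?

For a string, f ∝ √T, so the new frequency is 587.8·√1.063 = 606.0329 Hz.
f_beat = |606.0329 − 587.8| = 18.23 Hz.

18.23 Hz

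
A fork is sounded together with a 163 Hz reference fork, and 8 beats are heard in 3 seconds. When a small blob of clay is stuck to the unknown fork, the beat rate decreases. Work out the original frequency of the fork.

165.6667 Hz

Beat frequency = 8/3 = 2.6667 Hz.
|f − 163| = 2.6667, so the fork was at either 160.3333 Hz or 165.6667 Hz.
Adding mass to a fork lowers its frequency; the adjustment lowers the fork's frequency.
The beat rate fell, so the adjustment moved the fork toward 163 Hz — it must have started above the reference.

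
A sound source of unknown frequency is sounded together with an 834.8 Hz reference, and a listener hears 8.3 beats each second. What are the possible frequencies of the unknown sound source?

826.5 Hz or 843.1 Hz

|f − 834.8| = 8.3, so f = 834.8 ± 8.3.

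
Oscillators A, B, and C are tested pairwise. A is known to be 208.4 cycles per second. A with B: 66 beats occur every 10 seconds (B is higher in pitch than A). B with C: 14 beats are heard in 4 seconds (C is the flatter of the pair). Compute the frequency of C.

211.5 Hz

A–B: Beat frequency = 66/10 = 6.6 Hz.
B is above A, so f_B = 208.4 + 6.6 = 215 Hz.
B–C: Beat frequency = 14/4 = 3.5 Hz.
C is below B, so f_C = 215 − 3.5 = 211.5 Hz.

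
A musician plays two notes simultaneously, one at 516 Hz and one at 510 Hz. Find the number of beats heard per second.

Beats arise from superposition of two nearby frequencies; the beat rate is |f₁ − f₂|.
|516 − 510| = 6 Hz.

6 Hz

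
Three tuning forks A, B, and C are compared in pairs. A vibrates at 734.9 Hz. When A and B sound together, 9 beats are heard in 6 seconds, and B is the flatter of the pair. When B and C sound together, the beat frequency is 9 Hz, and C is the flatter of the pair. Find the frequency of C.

A–B: Beat frequency = 9/6 = 1.5 Hz.
B is below A, so f_B = 734.9 − 1.5 = 733.4 Hz.
C is below B, so f_C = 733.4 − 9 = 724.4 Hz.

724.4 Hz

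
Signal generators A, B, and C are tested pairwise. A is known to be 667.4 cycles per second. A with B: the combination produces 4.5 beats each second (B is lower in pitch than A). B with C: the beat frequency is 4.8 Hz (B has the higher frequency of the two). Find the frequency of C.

B is below A, so f_B = 667.4 − 4.5 = 662.9 Hz.
C is below B, so f_C = 662.9 − 4.8 = 658.1 Hz.

658.1 Hz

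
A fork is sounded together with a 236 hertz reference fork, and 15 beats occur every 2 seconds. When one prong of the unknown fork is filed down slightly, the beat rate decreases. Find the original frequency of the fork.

Beat frequency = 15/2 = 7.5 Hz.
|f − 236| = 7.5, so the fork was at either 228.5 Hz or 243.5 Hz.
Filing a prong removes mass and raises the fork's frequency; the adjustment raises the fork's frequency.
The beat rate fell, so the adjustment moved the fork toward 236 Hz — it must have started below the reference.

228.5 Hz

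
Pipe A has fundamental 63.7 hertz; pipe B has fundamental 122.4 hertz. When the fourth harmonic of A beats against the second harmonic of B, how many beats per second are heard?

Fourth harmonic of the first: 4·63.7 = 254.8 Hz.
Second harmonic of the second: 2·122.4 = 244.8 Hz.
f_beat = |254.8 − 244.8| = 10.0 Hz.

10.0 Hz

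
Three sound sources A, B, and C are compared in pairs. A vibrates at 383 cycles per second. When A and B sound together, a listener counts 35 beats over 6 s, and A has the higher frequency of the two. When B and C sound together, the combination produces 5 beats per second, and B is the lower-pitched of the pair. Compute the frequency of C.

382.1667 Hz

A–B: Beat frequency = 35/6 = 5.8333 Hz.
B is below A, so f_B = 383 − 5.8333 = 377.1667 Hz.
C is above B, so f_C = 377.1667 + 5 = 382.1667 Hz.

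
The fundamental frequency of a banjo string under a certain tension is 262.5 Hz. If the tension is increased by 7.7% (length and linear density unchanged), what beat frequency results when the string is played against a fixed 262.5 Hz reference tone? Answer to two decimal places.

For a string, f ∝ √T, so the new frequency is 262.5·√1.077 = 272.4189 Hz.
f_beat = |272.4189 − 262.5| = 9.92 Hz.

9.92 Hz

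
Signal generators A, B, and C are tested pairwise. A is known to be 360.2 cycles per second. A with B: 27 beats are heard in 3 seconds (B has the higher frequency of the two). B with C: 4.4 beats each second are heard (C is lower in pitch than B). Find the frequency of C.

364.8 Hz

A–B: Beat frequency = 27/3 = 9 Hz.
B is above A, so f_B = 360.2 + 9 = 369.2 Hz.
C is below B, so f_C = 369.2 − 4.4 = 364.8 Hz.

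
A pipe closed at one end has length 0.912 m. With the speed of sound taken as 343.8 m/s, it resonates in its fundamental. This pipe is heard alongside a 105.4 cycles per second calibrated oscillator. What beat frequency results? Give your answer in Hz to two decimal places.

Closed pipe (odd harmonics): f_n = n·v/(4L) = 1·343.8/(4·0.912) = 94.2434 Hz.
f_beat = |94.2434 − 105.4| = 11.16 Hz.

11.16 Hz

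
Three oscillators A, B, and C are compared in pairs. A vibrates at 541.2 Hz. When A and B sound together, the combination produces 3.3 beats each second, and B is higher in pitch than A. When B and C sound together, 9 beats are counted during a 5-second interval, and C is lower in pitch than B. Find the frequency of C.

542.7 Hz

B is above A, so f_B = 541.2 + 3.3 = 544.5 Hz.
B–C: Beat frequency = 9/5 = 1.8 Hz.
C is below B, so f_C = 544.5 − 1.8 = 542.7 Hz.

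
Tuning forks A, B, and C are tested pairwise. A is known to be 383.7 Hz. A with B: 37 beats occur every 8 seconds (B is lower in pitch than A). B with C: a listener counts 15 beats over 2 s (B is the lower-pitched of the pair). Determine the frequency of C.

A–B: Beat frequency = 37/8 = 4.625 Hz.
B is below A, so f_B = 383.7 − 4.625 = 379.075 Hz.
B–C: Beat frequency = 15/2 = 7.5 Hz.
C is above B, so f_C = 379.075 + 7.5 = 386.575 Hz.

386.575 Hz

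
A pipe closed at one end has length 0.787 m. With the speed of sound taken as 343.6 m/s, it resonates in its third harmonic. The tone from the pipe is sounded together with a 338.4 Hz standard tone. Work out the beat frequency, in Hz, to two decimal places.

10.95 Hz

Closed pipe (odd harmonics): f_n = n·v/(4L) = 3·343.6/(4·0.787) = 327.4460 Hz.
f_beat = |327.4460 − 338.4| = 10.95 Hz.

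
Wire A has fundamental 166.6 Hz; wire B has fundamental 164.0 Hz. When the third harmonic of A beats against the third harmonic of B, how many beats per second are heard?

Third harmonic of the first: 3·166.6 = 499.8 Hz.
Third harmonic of the second: 3·164.0 = 492.0 Hz.
f_beat = |499.8 − 492.0| = 7.8 Hz.

7.8 Hz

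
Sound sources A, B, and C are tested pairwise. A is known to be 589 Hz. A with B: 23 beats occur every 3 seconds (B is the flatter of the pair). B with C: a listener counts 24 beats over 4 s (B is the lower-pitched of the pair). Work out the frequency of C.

587.3333 Hz

A–B: Beat frequency = 23/3 = 7.6667 Hz.
B is below A, so f_B = 589 − 7.6667 = 581.3333 Hz.
B–C: Beat frequency = 24/4 = 6 Hz.
C is above B, so f_C = 581.3333 + 6 = 587.3333 Hz.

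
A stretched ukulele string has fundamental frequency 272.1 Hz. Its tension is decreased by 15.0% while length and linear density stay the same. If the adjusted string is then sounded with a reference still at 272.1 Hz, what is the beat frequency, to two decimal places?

21.24 Hz

For a string, f ∝ √T, so the new frequency is 272.1·√0.850 = 250.8638 Hz.
f_beat = |250.8638 − 272.1| = 21.24 Hz.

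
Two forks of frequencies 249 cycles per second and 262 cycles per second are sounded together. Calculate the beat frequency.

13 Hz

Beats arise from superposition of two nearby frequencies; the beat rate is |f₁ − f₂|.
|249 − 262| = 13 Hz.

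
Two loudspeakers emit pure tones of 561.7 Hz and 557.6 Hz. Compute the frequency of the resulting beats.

f_beat = |f₁ − f₂|.
|561.7 − 557.6| = 4.1 Hz.

4.1 Hz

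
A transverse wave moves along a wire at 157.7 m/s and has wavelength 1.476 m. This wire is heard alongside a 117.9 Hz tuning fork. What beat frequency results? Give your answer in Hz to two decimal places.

Source frequency f = v/λ = 157.7/1.476 = 106.8428 Hz.
f_beat = |106.8428 − 117.9| = 11.06 Hz.

11.06 Hz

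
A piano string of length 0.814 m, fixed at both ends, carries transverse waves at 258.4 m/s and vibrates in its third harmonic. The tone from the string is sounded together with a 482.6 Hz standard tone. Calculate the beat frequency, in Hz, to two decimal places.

6.43 Hz

For a string fixed at both ends, f_n = n·v/(2L) = 3·258.4/(2·0.814) = 476.1671 Hz.
f_beat = |476.1671 − 482.6| = 6.43 Hz.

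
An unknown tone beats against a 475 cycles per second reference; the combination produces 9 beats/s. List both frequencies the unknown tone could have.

466 Hz or 484 Hz

|f − 475| = 9, so f = 475 ± 9.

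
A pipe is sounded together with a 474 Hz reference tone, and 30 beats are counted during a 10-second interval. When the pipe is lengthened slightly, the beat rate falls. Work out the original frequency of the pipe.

477 Hz

Beat frequency = 30/10 = 3 Hz.
|f − 474| = 3, so the pipe was at either 471 Hz or 477 Hz.
A longer pipe has a lower fundamental; the adjustment lowers the pipe's frequency.
The beat rate fell, so the adjustment moved the pipe toward 474 Hz — it must have started above the reference.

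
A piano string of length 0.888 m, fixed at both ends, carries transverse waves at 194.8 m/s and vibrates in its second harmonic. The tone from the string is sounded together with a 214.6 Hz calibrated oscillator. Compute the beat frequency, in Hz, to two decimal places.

For a string fixed at both ends, f_n = n·v/(2L) = 2·194.8/(2·0.888) = 219.3694 Hz.
f_beat = |219.3694 − 214.6| = 4.77 Hz.

4.77 Hz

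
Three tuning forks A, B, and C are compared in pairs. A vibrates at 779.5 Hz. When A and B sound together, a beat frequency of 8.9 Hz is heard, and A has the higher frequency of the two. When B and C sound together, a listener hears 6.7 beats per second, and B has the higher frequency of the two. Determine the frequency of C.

B is below A, so f_B = 779.5 − 8.9 = 770.6 Hz.
C is below B, so f_C = 770.6 − 6.7 = 763.9 Hz.

763.9 Hz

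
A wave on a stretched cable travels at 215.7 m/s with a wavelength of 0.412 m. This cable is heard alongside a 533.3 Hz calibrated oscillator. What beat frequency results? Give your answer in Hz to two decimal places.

Source frequency f = v/λ = 215.7/0.412 = 523.5437 Hz.
f_beat = |523.5437 − 533.3| = 9.76 Hz.

9.76 Hz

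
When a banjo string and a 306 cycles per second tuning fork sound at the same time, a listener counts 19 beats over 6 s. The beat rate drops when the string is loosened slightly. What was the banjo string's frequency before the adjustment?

309.1667 Hz

Beat frequency = 19/6 = 3.1667 Hz.
|f − 306| = 3.1667, so the banjo string was at either 302.8333 Hz or 309.1667 Hz.
Reducing tension lowers a string's frequency; the adjustment lowers the banjo string's frequency.
The beat rate fell, so the adjustment moved the banjo string toward 306 Hz — it must have started above the reference.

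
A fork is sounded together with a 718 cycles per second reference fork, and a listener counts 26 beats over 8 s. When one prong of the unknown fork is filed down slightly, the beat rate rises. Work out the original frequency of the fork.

721.25 Hz

Beat frequency = 26/8 = 3.25 Hz.
|f − 718| = 3.25, so the fork was at either 714.75 Hz or 721.25 Hz.
Filing a prong removes mass and raises the fork's frequency; the adjustment raises the fork's frequency.
The beat rate rose, so the adjustment moved the fork further from 718 Hz — it was already above the reference.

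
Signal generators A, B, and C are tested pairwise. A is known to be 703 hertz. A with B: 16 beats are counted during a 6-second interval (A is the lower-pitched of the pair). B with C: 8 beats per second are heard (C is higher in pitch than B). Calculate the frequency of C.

713.6667 Hz

A–B: Beat frequency = 16/6 = 2.6667 Hz.
B is above A, so f_B = 703 + 2.6667 = 705.6667 Hz.
C is above B, so f_C = 705.6667 + 8 = 713.6667 Hz.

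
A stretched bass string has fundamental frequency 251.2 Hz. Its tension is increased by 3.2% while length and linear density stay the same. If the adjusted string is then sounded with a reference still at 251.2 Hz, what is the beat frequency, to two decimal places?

3.99 Hz

For a string, f ∝ √T, so the new frequency is 251.2·√1.032 = 255.1876 Hz.
f_beat = |255.1876 − 251.2| = 3.99 Hz.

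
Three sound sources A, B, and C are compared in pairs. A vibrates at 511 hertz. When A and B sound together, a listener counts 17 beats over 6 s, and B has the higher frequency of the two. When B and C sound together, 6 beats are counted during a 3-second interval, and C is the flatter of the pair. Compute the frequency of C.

511.8333 Hz

A–B: Beat frequency = 17/6 = 2.8333 Hz.
B is above A, so f_B = 511 + 2.8333 = 513.8333 Hz.
B–C: Beat frequency = 6/3 = 2 Hz.
C is below B, so f_C = 513.8333 − 2 = 511.8333 Hz.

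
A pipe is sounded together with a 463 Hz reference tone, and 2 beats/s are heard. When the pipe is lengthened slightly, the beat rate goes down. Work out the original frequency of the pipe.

|f − 463| = 2, so the pipe was at either 461 Hz or 465 Hz.
A longer pipe has a lower fundamental; the adjustment lowers the pipe's frequency.
The beat rate fell, so the adjustment moved the pipe toward 463 Hz — it must have started above the reference.

465 Hz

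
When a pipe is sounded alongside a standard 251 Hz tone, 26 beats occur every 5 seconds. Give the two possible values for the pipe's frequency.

Beat frequency = 26/5 = 5.2 Hz.
|f − 251| = 5.2, so f = 251 ± 5.2.

245.8 Hz or 256.2 Hz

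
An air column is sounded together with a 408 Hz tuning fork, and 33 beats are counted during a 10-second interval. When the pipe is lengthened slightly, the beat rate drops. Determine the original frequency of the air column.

411.3 Hz

Beat frequency = 33/10 = 3.3 Hz.
|f − 408| = 3.3, so the air column was at either 404.7 Hz or 411.3 Hz.
A longer pipe has a lower fundamental; the adjustment lowers the air column's frequency.
The beat rate fell, so the adjustment moved the air column toward 408 Hz — it must have started above the reference.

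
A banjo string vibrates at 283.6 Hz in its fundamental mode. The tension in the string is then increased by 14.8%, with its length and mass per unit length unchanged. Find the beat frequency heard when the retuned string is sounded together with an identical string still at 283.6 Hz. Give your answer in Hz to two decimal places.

For a string, f ∝ √T, so the new frequency is 283.6·√1.148 = 303.8625 Hz.
f_beat = |303.8625 − 283.6| = 20.26 Hz.

20.26 Hz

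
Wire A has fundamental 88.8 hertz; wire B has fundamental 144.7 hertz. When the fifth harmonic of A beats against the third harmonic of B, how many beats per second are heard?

9.9 Hz

Fifth harmonic of the first: 5·88.8 = 444.0 Hz.
Third harmonic of the second: 3·144.7 = 434.1 Hz.
f_beat = |444.0 − 434.1| = 9.9 Hz.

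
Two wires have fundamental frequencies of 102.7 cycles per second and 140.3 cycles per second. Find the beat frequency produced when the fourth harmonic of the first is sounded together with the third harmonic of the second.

Fourth harmonic of the first: 4·102.7 = 410.8 Hz.
Third harmonic of the second: 3·140.3 = 420.9 Hz.
f_beat = |410.8 − 420.9| = 10.1 Hz.

10.1 Hz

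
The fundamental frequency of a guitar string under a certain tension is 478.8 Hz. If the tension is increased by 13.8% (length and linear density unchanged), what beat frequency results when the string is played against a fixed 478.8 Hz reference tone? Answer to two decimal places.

31.97 Hz

For a string, f ∝ √T, so the new frequency is 478.8·√1.138 = 510.7699 Hz.
f_beat = |510.7699 − 478.8| = 31.97 Hz.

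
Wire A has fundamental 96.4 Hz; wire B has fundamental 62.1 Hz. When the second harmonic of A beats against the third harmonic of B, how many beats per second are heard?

Second harmonic of the first: 2·96.4 = 192.8 Hz.
Third harmonic of the second: 3·62.1 = 186.3 Hz.
f_beat = |192.8 − 186.3| = 6.5 Hz.

6.5 Hz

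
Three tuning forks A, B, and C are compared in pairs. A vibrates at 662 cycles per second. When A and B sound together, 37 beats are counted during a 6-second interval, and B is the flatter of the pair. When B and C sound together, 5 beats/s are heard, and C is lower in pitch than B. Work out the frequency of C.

A–B: Beat frequency = 37/6 = 6.1667 Hz.
B is below A, so f_B = 662 − 6.1667 = 655.8333 Hz.
C is below B, so f_C = 655.8333 − 5 = 650.8333 Hz.

650.8333 Hz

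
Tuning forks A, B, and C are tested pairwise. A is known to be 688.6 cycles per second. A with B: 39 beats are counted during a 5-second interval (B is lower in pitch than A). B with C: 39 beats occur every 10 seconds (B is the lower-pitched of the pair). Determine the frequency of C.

684.7 Hz

A–B: Beat frequency = 39/5 = 7.8 Hz.
B is below A, so f_B = 688.6 − 7.8 = 680.8 Hz.
B–C: Beat frequency = 39/10 = 3.9 Hz.
C is above B, so f_C = 680.8 + 3.9 = 684.7 Hz.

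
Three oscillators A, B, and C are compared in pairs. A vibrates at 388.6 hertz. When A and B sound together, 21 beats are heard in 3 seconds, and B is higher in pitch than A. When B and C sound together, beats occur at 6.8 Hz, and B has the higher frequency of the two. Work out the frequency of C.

388.8 Hz

A–B: Beat frequency = 21/3 = 7 Hz.
B is above A, so f_B = 388.6 + 7 = 395.6 Hz.
C is below B, so f_C = 395.6 − 6.8 = 388.8 Hz.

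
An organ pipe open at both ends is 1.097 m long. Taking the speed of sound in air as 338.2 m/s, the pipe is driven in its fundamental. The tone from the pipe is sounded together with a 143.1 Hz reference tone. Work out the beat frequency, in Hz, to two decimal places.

11.05 Hz

Open pipe: f_n = n·v/(2L) = 1·338.2/(2·1.097) = 154.1477 Hz.
f_beat = |154.1477 − 143.1| = 11.05 Hz.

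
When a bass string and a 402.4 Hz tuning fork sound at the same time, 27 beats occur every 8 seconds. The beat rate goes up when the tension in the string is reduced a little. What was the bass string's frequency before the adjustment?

399.025 Hz

Beat frequency = 27/8 = 3.375 Hz.
|f − 402.4| = 3.375, so the bass string was at either 399.025 Hz or 405.775 Hz.
Lower tension means lower frequency; the adjustment lowers the bass string's frequency.
The beat rate rose, so the adjustment moved the bass string further from 402.4 Hz — it was already below the reference.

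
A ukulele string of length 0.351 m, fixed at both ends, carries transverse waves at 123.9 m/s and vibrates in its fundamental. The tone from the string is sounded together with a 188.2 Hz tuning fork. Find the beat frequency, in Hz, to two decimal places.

11.70 Hz

For a string fixed at both ends, f_n = n·v/(2L) = 1·123.9/(2·0.351) = 176.4957 Hz.
f_beat = |176.4957 − 188.2| = 11.70 Hz.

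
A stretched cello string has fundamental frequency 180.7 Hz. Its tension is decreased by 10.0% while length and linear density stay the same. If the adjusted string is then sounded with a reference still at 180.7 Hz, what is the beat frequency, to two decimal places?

9.27 Hz

For a string, f ∝ √T, so the new frequency is 180.7·√0.900 = 171.4271 Hz.
f_beat = |171.4271 − 180.7| = 9.27 Hz.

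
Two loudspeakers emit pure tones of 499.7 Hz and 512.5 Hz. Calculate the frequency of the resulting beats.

Beats arise from superposition of two nearby frequencies; the beat rate is |f₁ − f₂|.
|499.7 − 512.5| = 12.8 Hz.

12.8 Hz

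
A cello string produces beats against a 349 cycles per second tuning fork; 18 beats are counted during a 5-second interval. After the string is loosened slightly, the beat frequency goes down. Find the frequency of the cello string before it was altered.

Beat frequency = 18/5 = 3.6 Hz.
|f − 349| = 3.6, so the cello string was at either 345.4 Hz or 352.6 Hz.
Reducing tension lowers a string's frequency; the adjustment lowers the cello string's frequency.
The beat rate fell, so the adjustment moved the cello string toward 349 Hz — it must have started above the reference.

352.6 Hz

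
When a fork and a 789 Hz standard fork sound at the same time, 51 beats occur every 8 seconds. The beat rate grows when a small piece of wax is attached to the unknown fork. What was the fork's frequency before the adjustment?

Beat frequency = 51/8 = 6.375 Hz.
|f − 789| = 6.375, so the fork was at either 782.625 Hz or 795.375 Hz.
Loading a fork with wax lowers its frequency; the adjustment lowers the fork's frequency.
The beat rate rose, so the adjustment moved the fork further from 789 Hz — it was already below the reference.

782.625 Hz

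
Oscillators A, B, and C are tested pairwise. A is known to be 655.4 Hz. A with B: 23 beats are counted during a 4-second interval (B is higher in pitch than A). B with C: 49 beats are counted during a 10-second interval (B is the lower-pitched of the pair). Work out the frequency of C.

666.05 Hz

A–B: Beat frequency = 23/4 = 5.75 Hz.
B is above A, so f_B = 655.4 + 5.75 = 661.15 Hz.
B–C: Beat frequency = 49/10 = 4.9 Hz.
C is above B, so f_C = 661.15 + 4.9 = 666.05 Hz.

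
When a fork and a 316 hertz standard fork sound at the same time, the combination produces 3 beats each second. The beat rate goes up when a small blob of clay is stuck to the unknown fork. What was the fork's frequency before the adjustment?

|f − 316| = 3, so the fork was at either 313 Hz or 319 Hz.
Adding mass to a fork lowers its frequency; the adjustment lowers the fork's frequency.
The beat rate rose, so the adjustment moved the fork further from 316 Hz — it was already below the reference.

313 Hz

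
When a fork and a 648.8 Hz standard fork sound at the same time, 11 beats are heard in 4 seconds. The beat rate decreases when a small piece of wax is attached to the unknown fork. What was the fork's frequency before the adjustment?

651.55 Hz

Beat frequency = 11/4 = 2.75 Hz.
|f − 648.8| = 2.75, so the fork was at either 646.05 Hz or 651.55 Hz.
Loading a fork with wax lowers its frequency; the adjustment lowers the fork's frequency.
The beat rate fell, so the adjustment moved the fork toward 648.8 Hz — it must have started above the reference.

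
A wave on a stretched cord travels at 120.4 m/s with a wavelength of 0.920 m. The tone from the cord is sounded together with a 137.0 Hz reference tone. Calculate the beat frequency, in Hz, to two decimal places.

6.13 Hz

Source frequency f = v/λ = 120.4/0.920 = 130.8696 Hz.
f_beat = |130.8696 − 137.0| = 6.13 Hz.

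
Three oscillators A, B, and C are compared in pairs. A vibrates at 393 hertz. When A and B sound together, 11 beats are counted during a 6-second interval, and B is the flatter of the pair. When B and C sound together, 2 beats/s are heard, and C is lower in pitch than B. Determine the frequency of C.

A–B: Beat frequency = 11/6 = 1.8333 Hz.
B is below A, so f_B = 393 − 1.8333 = 391.1667 Hz.
C is below B, so f_C = 391.1667 − 2 = 389.1667 Hz.

389.1667 Hz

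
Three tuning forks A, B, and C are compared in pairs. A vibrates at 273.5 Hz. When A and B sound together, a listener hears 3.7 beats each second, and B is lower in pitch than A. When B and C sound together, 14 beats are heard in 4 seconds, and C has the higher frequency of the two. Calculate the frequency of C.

B is below A, so f_B = 273.5 − 3.7 = 269.8 Hz.
B–C: Beat frequency = 14/4 = 3.5 Hz.
C is above B, so f_C = 269.8 + 3.5 = 273.3 Hz.

273.3 Hz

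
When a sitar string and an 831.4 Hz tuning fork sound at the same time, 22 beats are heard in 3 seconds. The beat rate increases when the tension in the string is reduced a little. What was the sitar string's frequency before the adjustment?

Beat frequency = 22/3 = 7.3333 Hz.
|f − 831.4| = 7.3333, so the sitar string was at either 824.0667 Hz or 838.7333 Hz.
Lower tension means lower frequency; the adjustment lowers the sitar string's frequency.
The beat rate rose, so the adjustment moved the sitar string further from 831.4 Hz — it was already below the reference.

824.0667 Hz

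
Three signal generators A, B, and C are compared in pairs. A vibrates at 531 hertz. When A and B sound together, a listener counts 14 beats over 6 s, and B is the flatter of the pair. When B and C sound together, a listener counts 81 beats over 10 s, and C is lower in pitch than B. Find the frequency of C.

A–B: Beat frequency = 14/6 = 2.3333 Hz.
B is below A, so f_B = 531 − 2.3333 = 528.6667 Hz.
B–C: Beat frequency = 81/10 = 8.1 Hz.
C is below B, so f_C = 528.6667 − 8.1 = 520.5667 Hz.

520.5667 Hz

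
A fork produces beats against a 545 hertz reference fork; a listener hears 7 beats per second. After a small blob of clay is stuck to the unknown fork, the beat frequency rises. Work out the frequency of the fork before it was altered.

538 Hz

|f − 545| = 7, so the fork was at either 538 Hz or 552 Hz.
Adding mass to a fork lowers its frequency; the adjustment lowers the fork's frequency.
The beat rate rose, so the adjustment moved the fork further from 545 Hz — it was already below the reference.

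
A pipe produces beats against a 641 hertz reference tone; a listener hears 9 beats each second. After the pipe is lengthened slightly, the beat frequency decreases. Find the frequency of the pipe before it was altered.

|f − 641| = 9, so the pipe was at either 632 Hz or 650 Hz.
A longer pipe has a lower fundamental; the adjustment lowers the pipe's frequency.
The beat rate fell, so the adjustment moved the pipe toward 641 Hz — it must have started above the reference.

650 Hz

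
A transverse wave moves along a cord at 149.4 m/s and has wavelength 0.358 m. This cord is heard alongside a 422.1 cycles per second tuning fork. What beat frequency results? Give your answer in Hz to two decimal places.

Source frequency f = v/λ = 149.4/0.358 = 417.3184 Hz.
f_beat = |417.3184 − 422.1| = 4.78 Hz.

4.78 Hz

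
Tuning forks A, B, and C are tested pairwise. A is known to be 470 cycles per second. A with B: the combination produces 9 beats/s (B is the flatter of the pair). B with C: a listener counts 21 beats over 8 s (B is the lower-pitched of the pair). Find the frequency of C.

B is below A, so f_B = 470 − 9 = 461 Hz.
B–C: Beat frequency = 21/8 = 2.625 Hz.
C is above B, so f_C = 461 + 2.625 = 463.625 Hz.

463.625 Hz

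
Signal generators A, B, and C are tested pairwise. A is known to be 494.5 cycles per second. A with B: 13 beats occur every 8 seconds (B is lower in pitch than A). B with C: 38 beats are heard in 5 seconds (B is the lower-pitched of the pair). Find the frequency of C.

A–B: Beat frequency = 13/8 = 1.625 Hz.
B is below A, so f_B = 494.5 − 1.625 = 492.875 Hz.
B–C: Beat frequency = 38/5 = 7.6 Hz.
C is above B, so f_C = 492.875 + 7.6 = 500.475 Hz.

500.475 Hz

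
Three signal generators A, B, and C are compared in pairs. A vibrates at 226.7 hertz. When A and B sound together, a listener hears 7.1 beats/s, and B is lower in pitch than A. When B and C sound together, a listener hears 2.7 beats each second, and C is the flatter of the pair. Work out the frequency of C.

B is below A, so f_B = 226.7 − 7.1 = 219.6 Hz.
C is below B, so f_C = 219.6 − 2.7 = 216.9 Hz.

216.9 Hz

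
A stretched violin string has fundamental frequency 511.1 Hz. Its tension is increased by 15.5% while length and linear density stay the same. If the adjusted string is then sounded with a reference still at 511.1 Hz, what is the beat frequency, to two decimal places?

38.18 Hz

For a string, f ∝ √T, so the new frequency is 511.1·√1.155 = 549.2839 Hz.
f_beat = |549.2839 − 511.1| = 38.18 Hz.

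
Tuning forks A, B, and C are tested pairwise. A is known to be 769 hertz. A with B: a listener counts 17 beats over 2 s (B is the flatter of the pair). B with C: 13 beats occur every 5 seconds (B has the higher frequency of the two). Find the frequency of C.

A–B: Beat frequency = 17/2 = 8.5 Hz.
B is below A, so f_B = 769 − 8.5 = 760.5 Hz.
B–C: Beat frequency = 13/5 = 2.6 Hz.
C is below B, so f_C = 760.5 − 2.6 = 757.9 Hz.

757.9 Hz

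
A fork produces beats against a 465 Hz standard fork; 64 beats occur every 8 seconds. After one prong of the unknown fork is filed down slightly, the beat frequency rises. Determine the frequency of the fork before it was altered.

Beat frequency = 64/8 = 8 Hz.
|f − 465| = 8, so the fork was at either 457 Hz or 473 Hz.
Filing a prong removes mass and raises the fork's frequency; the adjustment raises the fork's frequency.
The beat rate rose, so the adjustment moved the fork further from 465 Hz — it was already above the reference.

473 Hz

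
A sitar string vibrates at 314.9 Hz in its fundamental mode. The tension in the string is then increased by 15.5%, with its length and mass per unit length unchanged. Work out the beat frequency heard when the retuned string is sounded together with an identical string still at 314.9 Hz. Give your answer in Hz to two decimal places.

23.53 Hz

For a string, f ∝ √T, so the new frequency is 314.9·√1.155 = 338.4259 Hz.
f_beat = |338.4259 − 314.9| = 23.53 Hz.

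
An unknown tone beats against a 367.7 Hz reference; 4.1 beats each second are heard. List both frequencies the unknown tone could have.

363.6 Hz or 371.8 Hz

|f − 367.7| = 4.1, so f = 367.7 ± 4.1.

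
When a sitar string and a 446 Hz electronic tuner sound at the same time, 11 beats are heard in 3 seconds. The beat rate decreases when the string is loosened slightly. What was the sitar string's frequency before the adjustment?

449.6667 Hz

Beat frequency = 11/3 = 3.6667 Hz.
|f − 446| = 3.6667, so the sitar string was at either 442.3333 Hz or 449.6667 Hz.
Reducing tension lowers a string's frequency; the adjustment lowers the sitar string's frequency.
The beat rate fell, so the adjustment moved the sitar string toward 446 Hz — it must have started above the reference.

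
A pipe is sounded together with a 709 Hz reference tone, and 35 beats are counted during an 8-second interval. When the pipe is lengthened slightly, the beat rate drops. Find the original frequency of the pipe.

713.375 Hz

Beat frequency = 35/8 = 4.375 Hz.
|f − 709| = 4.375, so the pipe was at either 704.625 Hz or 713.375 Hz.
A longer pipe has a lower fundamental; the adjustment lowers the pipe's frequency.
The beat rate fell, so the adjustment moved the pipe toward 709 Hz — it must have started above the reference.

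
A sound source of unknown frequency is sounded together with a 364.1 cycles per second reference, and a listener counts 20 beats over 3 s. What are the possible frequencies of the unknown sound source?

Beat frequency = 20/3 = 6.6667 Hz.
|f − 364.1| = 6.6667, so f = 364.1 ± 6.6667.

357.4333 Hz or 370.7667 Hz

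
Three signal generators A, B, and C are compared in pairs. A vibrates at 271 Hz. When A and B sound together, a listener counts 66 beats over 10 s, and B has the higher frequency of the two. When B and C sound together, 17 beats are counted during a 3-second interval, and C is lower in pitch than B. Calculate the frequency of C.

271.9333 Hz

A–B: Beat frequency = 66/10 = 6.6 Hz.
B is above A, so f_B = 271 + 6.6 = 277.6 Hz.
B–C: Beat frequency = 17/3 = 5.6667 Hz.
C is below B, so f_C = 277.6 − 5.6667 = 271.9333 Hz.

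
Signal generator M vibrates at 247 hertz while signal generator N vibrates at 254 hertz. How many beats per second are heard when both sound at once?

7 Hz

Beats arise from superposition of two nearby frequencies; the beat rate is |f₁ − f₂|.
|247 − 254| = 7 Hz.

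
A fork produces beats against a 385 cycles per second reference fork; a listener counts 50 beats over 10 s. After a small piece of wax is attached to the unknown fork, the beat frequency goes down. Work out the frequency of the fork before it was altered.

390 Hz

Beat frequency = 50/10 = 5 Hz.
|f − 385| = 5, so the fork was at either 380 Hz or 390 Hz.
Loading a fork with wax lowers its frequency; the adjustment lowers the fork's frequency.
The beat rate fell, so the adjustment moved the fork toward 385 Hz — it must have started above the reference.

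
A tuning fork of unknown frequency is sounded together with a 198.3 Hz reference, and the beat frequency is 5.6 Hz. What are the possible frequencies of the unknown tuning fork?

192.7 Hz or 203.9 Hz

|f − 198.3| = 5.6, so f = 198.3 ± 5.6.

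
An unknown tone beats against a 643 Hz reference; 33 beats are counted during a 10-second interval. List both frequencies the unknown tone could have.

Beat frequency = 33/10 = 3.3 Hz.
|f − 643| = 3.3, so f = 643 ± 3.3.

639.7 Hz or 646.3 Hz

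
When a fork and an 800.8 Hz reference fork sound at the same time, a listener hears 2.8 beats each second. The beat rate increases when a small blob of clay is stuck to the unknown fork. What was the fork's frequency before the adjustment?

798 Hz

|f − 800.8| = 2.8, so the fork was at either 798 Hz or 803.6 Hz.
Adding mass to a fork lowers its frequency; the adjustment lowers the fork's frequency.
The beat rate rose, so the adjustment moved the fork further from 800.8 Hz — it was already below the reference.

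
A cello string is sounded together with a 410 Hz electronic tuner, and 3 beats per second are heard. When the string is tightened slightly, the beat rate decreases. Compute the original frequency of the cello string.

|f − 410| = 3, so the cello string was at either 407 Hz or 413 Hz.
Increasing tension raises a string's frequency; the adjustment raises the cello string's frequency.
The beat rate fell, so the adjustment moved the cello string toward 410 Hz — it must have started below the reference.

407 Hz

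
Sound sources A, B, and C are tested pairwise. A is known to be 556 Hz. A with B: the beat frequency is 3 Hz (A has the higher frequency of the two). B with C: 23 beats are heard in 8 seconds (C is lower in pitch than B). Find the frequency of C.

550.125 Hz

B is below A, so f_B = 556 − 3 = 553 Hz.
B–C: Beat frequency = 23/8 = 2.875 Hz.
C is below B, so f_C = 553 − 2.875 = 550.125 Hz.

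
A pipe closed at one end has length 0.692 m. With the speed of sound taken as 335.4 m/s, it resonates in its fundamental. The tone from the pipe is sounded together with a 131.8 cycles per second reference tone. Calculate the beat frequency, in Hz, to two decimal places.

Closed pipe (odd harmonics): f_n = n·v/(4L) = 1·335.4/(4·0.692) = 121.1705 Hz.
f_beat = |121.1705 − 131.8| = 10.63 Hz.

10.63 Hz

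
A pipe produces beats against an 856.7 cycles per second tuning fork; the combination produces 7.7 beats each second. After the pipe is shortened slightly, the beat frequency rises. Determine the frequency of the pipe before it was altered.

|f − 856.7| = 7.7, so the pipe was at either 849 Hz or 864.4 Hz.
A shorter pipe has a higher fundamental; the adjustment raises the pipe's frequency.
The beat rate rose, so the adjustment moved the pipe further from 856.7 Hz — it was already above the reference.

864.4 Hz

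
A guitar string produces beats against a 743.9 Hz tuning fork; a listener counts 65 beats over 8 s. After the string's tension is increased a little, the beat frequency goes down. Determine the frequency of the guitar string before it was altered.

Beat frequency = 65/8 = 8.125 Hz.
|f − 743.9| = 8.125, so the guitar string was at either 735.775 Hz or 752.025 Hz.
Higher tension means higher frequency; the adjustment raises the guitar string's frequency.
The beat rate fell, so the adjustment moved the guitar string toward 743.9 Hz — it must have started below the reference.

735.775 Hz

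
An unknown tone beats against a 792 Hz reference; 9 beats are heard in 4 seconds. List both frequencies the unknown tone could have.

789.75 Hz or 794.25 Hz

Beat frequency = 9/4 = 2.25 Hz.
|f − 792| = 2.25, so f = 792 ± 2.25.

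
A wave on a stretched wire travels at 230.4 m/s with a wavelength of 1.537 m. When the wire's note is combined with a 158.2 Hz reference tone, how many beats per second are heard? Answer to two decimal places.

8.30 Hz

Source frequency f = v/λ = 230.4/1.537 = 149.9024 Hz.
f_beat = |149.9024 − 158.2| = 8.30 Hz.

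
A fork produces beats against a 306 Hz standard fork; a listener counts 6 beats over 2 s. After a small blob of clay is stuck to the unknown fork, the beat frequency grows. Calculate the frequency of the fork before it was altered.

303 Hz

Beat frequency = 6/2 = 3 Hz.
|f − 306| = 3, so the fork was at either 303 Hz or 309 Hz.
Adding mass to a fork lowers its frequency; the adjustment lowers the fork's frequency.
The beat rate rose, so the adjustment moved the fork further from 306 Hz — it was already below the reference.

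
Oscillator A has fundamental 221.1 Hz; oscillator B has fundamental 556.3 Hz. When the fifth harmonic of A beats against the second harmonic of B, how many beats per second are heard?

7.1 Hz

Fifth harmonic of the first: 5·221.1 = 1105.5 Hz.
Second harmonic of the second: 2·556.3 = 1112.6 Hz.
f_beat = |1105.5 − 1112.6| = 7.1 Hz.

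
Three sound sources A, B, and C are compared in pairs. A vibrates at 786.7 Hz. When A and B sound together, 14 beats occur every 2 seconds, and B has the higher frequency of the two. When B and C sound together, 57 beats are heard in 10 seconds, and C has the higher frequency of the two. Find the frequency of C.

A–B: Beat frequency = 14/2 = 7 Hz.
B is above A, so f_B = 786.7 + 7 = 793.7 Hz.
B–C: Beat frequency = 57/10 = 5.7 Hz.
C is above B, so f_C = 793.7 + 5.7 = 799.4 Hz.

799.4 Hz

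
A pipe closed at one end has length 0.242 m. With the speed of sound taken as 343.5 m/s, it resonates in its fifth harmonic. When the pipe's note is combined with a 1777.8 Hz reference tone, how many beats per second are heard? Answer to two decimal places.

Closed pipe (odd harmonics): f_n = n·v/(4L) = 5·343.5/(4·0.242) = 1774.2769 Hz.
f_beat = |1774.2769 − 1777.8| = 3.52 Hz.

3.52 Hz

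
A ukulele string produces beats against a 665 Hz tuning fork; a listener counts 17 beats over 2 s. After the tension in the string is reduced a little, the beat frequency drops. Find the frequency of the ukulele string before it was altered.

Beat frequency = 17/2 = 8.5 Hz.
|f − 665| = 8.5, so the ukulele string was at either 656.5 Hz or 673.5 Hz.
Lower tension means lower frequency; the adjustment lowers the ukulele string's frequency.
The beat rate fell, so the adjustment moved the ukulele string toward 665 Hz — it must have started above the reference.

673.5 Hz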